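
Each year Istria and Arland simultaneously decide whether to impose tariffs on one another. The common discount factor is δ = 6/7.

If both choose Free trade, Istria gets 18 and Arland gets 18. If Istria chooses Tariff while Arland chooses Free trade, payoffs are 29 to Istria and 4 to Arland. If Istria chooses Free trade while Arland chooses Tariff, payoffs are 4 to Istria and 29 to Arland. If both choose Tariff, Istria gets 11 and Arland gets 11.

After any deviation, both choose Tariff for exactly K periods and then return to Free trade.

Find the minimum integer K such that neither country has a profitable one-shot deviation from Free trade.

2

IC: δ(1−δ^K)/(1−δ) ≥ (29−18)/(18−11) = 11/7.
With δ = 6/7: need 1 − δ^K ≥ 11/7·(1−6/7)/(6/7), i.e. δ^K ≤ 0.7381.
Since (6/7)^1 = 0.8571 and (6/7)^2 = 0.7347, the smallest such K is 2.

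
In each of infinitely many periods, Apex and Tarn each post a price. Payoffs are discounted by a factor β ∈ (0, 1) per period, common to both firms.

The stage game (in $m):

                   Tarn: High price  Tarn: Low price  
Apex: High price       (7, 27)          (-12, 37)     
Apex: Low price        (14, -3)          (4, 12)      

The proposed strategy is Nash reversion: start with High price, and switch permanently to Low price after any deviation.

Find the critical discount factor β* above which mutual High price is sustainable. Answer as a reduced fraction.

7/10

Apex's threshold: (14−7)/(14−4) = 7/10.
Tarn's threshold: (37−27)/(37−12) = 2/5.
7/10 > 2/5, so Apex binds and β* = 7/10.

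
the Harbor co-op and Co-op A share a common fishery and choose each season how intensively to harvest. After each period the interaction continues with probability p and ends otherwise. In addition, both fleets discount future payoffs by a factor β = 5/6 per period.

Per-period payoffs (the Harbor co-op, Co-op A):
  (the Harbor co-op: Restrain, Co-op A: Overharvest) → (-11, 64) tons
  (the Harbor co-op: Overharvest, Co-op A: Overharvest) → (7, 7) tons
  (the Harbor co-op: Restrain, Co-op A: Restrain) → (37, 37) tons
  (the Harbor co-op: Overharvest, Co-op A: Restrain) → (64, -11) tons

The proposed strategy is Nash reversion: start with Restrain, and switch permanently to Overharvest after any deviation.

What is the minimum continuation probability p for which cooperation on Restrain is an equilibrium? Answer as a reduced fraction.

Expected continuation weight on next period's payoff is β·p = 5/6·p, which plays the role of the discount factor.
Cooperation requires 5/6·p ≥ (64−37)/(64−7) = 9/19, hence p ≥ 54/95.

54/95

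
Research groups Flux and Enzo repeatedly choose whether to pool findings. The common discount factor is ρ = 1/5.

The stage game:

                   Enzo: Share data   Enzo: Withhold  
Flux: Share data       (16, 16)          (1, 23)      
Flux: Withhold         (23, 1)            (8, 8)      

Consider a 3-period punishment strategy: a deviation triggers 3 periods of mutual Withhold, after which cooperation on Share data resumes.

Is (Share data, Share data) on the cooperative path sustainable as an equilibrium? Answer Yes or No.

No

IC: ρ+…+ρ^3 ≥ (23−16)/(16−8) = 7/8.
At ρ = 1/5: partial sum = 0.2480 < 0.8750. Cooperation not sustainable.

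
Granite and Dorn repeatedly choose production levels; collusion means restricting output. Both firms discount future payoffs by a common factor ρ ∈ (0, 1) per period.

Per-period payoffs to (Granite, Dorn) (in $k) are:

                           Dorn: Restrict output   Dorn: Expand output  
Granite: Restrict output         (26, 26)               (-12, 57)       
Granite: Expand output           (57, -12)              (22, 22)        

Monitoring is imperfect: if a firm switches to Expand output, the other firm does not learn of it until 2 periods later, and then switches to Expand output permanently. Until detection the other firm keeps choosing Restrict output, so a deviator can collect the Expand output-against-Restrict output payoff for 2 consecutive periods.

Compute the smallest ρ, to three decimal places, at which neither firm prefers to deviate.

0.941

A deviator earns 57 for 2 periods, then 22 forever; cooperating earns 26 forever. Multiplying the IC by (1−ρ):
26 ≥ 57(1−ρ^2) + 22ρ^2, so 35·ρ^2 ≥ 31 and ρ^2 ≥ 31/35.
ρ ≥ (31/35)^(1/2) ≈ 0.941.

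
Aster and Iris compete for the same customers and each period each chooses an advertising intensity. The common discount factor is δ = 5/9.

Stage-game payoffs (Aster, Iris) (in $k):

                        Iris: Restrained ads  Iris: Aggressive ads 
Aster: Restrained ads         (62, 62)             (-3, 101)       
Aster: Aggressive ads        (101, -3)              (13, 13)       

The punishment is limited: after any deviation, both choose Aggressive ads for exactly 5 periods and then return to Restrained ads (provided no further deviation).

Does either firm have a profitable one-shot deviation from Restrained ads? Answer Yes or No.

No

A one-shot deviation gives 101 now, then 13 for 5 periods, then back to 62.
Gain from deviating: (101−62) today; loss: (62−13) in each of the next 5 periods.
No-deviation condition: (62−13)(δ+…+δ^5) ≥ 101−62, i.e. δ+…+δ^5 ≥ 39/49.
At δ = 5/9: δ+…+δ^5 = 1.1838 ≥ 0.7959.
So cooperation is sustainable.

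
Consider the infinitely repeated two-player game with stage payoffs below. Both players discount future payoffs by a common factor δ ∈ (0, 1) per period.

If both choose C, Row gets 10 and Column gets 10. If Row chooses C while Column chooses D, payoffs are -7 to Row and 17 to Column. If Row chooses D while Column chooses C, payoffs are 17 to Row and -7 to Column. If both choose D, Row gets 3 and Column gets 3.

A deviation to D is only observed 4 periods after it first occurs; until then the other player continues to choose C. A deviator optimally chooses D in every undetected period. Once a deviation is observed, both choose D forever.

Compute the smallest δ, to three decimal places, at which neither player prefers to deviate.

0.841

Deviating for the 4 undetected periods gains 17−10 = 7 per period over cooperation, then loses 10−3 = 7 per period forever once punishment starts.
Gain: 7(1 + δ + … + δ^3); loss: 7·δ^4/(1−δ).
No profitable deviation ⇔ 7(1−δ^4) ≤ 7·δ^4, i.e. δ^4 ≥ 7/(7+7) = 1/2.
Hence δ ≥ (1/2)^(1/4) ≈ 0.841.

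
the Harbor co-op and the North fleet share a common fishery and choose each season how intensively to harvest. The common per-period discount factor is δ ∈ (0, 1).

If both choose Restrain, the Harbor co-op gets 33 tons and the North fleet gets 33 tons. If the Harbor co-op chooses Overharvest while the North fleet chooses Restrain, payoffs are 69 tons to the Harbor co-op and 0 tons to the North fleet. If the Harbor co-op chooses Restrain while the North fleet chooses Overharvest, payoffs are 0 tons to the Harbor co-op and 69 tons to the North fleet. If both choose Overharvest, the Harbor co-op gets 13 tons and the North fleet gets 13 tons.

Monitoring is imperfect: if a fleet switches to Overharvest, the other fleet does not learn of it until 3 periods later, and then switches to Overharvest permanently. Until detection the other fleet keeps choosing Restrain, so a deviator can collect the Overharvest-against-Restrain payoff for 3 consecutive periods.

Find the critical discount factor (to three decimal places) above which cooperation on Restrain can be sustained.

0.863

A deviator earns 69 for 3 periods, then 13 forever; cooperating earns 33 forever. Multiplying the IC by (1−δ):
33 ≥ 69(1−δ^3) + 13δ^3, so 56·δ^3 ≥ 36 and δ^3 ≥ 9/14.
δ ≥ (9/14)^(1/3) ≈ 0.863.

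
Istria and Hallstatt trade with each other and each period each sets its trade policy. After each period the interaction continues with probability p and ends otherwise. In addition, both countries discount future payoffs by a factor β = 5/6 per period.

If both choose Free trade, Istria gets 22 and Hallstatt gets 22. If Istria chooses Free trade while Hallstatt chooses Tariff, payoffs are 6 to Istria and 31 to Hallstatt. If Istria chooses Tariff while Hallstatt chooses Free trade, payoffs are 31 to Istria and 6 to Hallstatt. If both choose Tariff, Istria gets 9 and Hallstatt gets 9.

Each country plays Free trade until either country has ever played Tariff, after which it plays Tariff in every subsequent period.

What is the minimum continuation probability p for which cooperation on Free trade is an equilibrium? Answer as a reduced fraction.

27/55

With continuation probability p and discount β, the effective per-period discount factor is βp.
Grim-trigger IC: βp ≥ (31−22)/(31−9) = 9/22.
So p ≥ (9/22)/(5/6) = 27/55.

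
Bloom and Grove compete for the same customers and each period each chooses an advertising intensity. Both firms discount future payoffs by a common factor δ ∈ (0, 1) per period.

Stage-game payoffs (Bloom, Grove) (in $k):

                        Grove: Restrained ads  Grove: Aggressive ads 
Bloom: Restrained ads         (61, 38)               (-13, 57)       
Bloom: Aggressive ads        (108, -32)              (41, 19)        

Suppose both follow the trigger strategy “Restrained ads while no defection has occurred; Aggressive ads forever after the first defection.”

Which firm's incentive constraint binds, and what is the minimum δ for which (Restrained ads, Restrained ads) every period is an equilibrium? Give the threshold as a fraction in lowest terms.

For Bloom: deviation gain 108−61 = 47, per-period punishment loss 61−41 = 20. IC gives δ ≥ 47/67.
For Grove: gain 19, loss 19 per period, so δ ≥ 19/38 = 1/2.
The tighter constraint is Bloom's, so cooperation needs δ ≥ 47/67.

Bloom; δ ≥ 47/67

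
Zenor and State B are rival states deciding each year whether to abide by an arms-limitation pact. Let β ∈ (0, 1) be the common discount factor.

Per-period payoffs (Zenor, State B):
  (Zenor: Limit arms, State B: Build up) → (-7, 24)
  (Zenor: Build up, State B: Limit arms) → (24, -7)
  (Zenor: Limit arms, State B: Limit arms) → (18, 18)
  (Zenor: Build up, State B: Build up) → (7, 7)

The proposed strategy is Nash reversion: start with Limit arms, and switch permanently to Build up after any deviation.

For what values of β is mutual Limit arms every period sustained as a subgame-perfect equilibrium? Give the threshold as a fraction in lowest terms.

Cooperation forever yields 18 each period: 18/(1−β).
Deviating yields 24 once, then 7 forever: 24 + 7β/(1−β).
No profitable deviation requires 18/(1−β) ≥ 24 + 7β/(1−β).
Multiplying by (1−β): 18 ≥ 24(1−β) + 7β = 24 − 17β.
So 17β ≥ 6, i.e. β ≥ 6/17.

6/17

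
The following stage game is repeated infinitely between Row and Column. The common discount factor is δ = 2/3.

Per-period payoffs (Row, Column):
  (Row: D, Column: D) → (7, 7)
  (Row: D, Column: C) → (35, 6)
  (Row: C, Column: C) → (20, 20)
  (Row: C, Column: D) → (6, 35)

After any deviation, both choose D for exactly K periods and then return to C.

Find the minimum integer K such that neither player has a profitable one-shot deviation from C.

3

No profitable deviation requires (20−7)(δ+…+δ^K) ≥ 35−20, i.e. δ+…+δ^K ≥ 15/13 ≈ 1.1538.
With δ = 2/3, the partial sums are K=1: 0.6667, K=2: 1.1111, K=3: 1.4074.
K = 3 is the first length at which the sum reaches 1.1538.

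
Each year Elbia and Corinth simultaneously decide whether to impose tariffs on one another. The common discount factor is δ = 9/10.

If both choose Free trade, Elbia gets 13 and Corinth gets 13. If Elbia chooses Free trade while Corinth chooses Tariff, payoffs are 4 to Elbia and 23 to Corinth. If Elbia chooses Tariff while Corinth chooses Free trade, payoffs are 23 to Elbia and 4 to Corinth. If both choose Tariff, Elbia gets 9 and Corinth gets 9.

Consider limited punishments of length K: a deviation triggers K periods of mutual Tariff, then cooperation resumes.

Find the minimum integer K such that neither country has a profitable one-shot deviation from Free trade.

IC: δ(1−δ^K)/(1−δ) ≥ (23−13)/(13−9) = 5/2.
With δ = 9/10: need 1 − δ^K ≥ 5/2·(1−9/10)/(9/10), i.e. δ^K ≤ 0.7222.
Since (9/10)^3 = 0.7290 and (9/10)^4 = 0.6561, the smallest such K is 4.

4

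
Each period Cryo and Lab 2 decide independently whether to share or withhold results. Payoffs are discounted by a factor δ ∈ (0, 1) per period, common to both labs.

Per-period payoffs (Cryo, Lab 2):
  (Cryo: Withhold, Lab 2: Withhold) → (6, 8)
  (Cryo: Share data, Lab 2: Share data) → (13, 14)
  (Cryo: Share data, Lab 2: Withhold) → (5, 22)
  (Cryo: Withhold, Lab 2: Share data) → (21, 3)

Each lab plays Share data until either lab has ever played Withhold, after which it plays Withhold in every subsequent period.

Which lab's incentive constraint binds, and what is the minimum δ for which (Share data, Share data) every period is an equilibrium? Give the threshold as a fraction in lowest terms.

Lab 2; δ ≥ 4/7

For Cryo: deviation gain 21−13 = 8, per-period punishment loss 13−6 = 7. IC gives δ ≥ 8/15.
For Lab 2: gain 8, loss 6 per period, so δ ≥ 8/14 = 4/7.
The tighter constraint is Lab 2's, so cooperation needs δ ≥ 4/7.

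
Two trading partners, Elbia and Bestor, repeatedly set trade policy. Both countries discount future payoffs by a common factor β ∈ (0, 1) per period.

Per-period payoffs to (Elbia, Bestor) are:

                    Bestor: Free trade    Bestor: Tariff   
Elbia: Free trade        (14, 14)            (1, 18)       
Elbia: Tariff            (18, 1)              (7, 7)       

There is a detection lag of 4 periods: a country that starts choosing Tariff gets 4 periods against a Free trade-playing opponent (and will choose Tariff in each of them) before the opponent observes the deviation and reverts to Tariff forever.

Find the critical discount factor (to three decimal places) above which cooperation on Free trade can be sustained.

0.777

Deviating for the 4 undetected periods gains 18−14 = 4 per period over cooperation, then loses 14−7 = 7 per period forever once punishment starts.
Gain: 4(1 + β + … + β^3); loss: 7·β^4/(1−β).
No profitable deviation ⇔ 4(1−β^4) ≤ 7·β^4, i.e. β^4 ≥ 4/(4+7) = 4/11.
Hence β ≥ (4/11)^(1/4) ≈ 0.777.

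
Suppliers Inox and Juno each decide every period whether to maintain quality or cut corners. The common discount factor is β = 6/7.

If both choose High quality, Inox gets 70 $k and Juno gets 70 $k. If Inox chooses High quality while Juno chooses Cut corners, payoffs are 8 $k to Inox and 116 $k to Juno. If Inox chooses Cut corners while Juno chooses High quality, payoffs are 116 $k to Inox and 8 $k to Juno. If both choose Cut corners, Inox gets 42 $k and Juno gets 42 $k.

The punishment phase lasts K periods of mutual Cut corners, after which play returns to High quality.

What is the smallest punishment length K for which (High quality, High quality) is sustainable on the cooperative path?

Need Σ_{k=1}^{K} β^k ≥ (116−70)/(70−42) = 1.6429 at β = 6/7.
At K = 2 the sum is 1.5918 < 1.6429; at K = 3 it is 2.2216 ≥ 1.6429.
So the minimum punishment length is K = 3.

3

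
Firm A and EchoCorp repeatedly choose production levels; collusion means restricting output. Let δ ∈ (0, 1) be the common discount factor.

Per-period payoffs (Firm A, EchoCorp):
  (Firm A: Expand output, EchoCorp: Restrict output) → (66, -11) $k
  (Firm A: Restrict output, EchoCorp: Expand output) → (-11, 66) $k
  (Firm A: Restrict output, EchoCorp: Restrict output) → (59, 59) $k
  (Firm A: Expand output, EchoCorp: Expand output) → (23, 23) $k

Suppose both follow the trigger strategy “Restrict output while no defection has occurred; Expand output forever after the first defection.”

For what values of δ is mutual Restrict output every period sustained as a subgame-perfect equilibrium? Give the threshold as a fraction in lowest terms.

One-period gain from deviating is 66 − 59 = 7. The loss is 59 − 23 = 36 in every subsequent period, with present value 36·δ/(1−δ).
Deviation is unprofitable when 36·δ/(1−δ) ≥ 7, i.e. δ/(1−δ) ≥ 7/36.
Equivalently δ ≥ 7/(7+36) = 7/43.

7/43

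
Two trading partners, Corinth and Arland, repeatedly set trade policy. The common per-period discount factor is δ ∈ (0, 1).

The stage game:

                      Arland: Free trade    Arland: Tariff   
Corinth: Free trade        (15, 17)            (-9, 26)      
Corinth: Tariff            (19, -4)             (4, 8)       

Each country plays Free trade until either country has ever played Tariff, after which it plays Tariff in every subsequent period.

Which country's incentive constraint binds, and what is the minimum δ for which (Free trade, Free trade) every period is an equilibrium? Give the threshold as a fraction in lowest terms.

Arland; δ ≥ 1/2

Corinth: cooperation gives 15 each period; deviation gives 19 once then 4 forever.
  15/(1−δ) ≥ 19 + 4δ/(1−δ) ⇒ δ ≥ 4/15.
Arland: cooperation gives 17 each period; deviation gives 26 once then 8 forever.
  δ ≥ 9/18 = 1/2.
Both must hold, so the binding constraint is Arland's: δ ≥ 1/2.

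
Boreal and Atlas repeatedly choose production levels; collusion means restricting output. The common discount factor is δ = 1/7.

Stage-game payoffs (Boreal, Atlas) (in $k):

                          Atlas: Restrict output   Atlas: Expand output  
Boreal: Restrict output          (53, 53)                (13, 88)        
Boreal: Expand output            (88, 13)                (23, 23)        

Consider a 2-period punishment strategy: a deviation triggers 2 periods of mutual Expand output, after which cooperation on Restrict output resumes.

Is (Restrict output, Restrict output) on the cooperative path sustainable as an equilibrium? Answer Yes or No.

A one-shot deviation gives 88 now, then 23 for 2 periods, then back to 53.
Gain from deviating: (88−53) today; loss: (53−23) in each of the next 2 periods.
No-deviation condition: (53−23)(δ+…+δ^2) ≥ 88−53, i.e. δ+…+δ^2 ≥ 7/6.
At δ = 1/7: δ+…+δ^2 = 0.1633 < 1.1667.
So cooperation is not sustainable.

No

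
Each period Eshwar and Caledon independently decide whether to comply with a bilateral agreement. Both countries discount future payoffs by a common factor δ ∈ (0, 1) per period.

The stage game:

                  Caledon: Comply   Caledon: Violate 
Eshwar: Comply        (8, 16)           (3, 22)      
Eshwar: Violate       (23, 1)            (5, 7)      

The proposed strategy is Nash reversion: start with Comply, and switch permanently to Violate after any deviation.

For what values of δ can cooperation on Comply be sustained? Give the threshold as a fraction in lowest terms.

5/6

Eshwar's threshold: (23−8)/(23−5) = 5/6.
Caledon's threshold: (22−16)/(22−7) = 2/5.
5/6 > 2/5, so Eshwar binds and δ* = 5/6.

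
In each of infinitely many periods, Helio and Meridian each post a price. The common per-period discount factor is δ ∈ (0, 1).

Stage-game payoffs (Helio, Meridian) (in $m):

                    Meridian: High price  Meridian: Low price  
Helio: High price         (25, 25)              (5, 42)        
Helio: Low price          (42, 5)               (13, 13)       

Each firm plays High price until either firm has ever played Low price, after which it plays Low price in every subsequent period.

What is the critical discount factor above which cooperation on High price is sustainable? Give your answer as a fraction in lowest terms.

One-period gain from deviating is 42 − 25 = 17. The loss is 25 − 13 = 12 in every subsequent period, with present value 12·δ/(1−δ).
Deviation is unprofitable when 12·δ/(1−δ) ≥ 17, i.e. δ/(1−δ) ≥ 17/12.
Equivalently δ ≥ 17/(17+12) = 17/29.

17/29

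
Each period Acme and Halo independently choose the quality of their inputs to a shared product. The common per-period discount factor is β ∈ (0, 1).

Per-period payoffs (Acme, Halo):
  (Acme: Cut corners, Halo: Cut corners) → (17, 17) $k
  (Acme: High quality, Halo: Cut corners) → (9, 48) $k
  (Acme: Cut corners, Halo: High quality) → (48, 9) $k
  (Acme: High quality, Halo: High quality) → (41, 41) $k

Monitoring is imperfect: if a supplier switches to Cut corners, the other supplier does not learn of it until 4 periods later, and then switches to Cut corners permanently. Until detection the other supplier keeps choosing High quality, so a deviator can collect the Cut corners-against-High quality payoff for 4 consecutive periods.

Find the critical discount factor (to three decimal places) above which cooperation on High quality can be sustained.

0.689

A deviator earns 48 for 4 periods, then 17 forever; cooperating earns 41 forever. Multiplying the IC by (1−β):
41 ≥ 48(1−β^4) + 17β^4, so 31·β^4 ≥ 7 and β^4 ≥ 7/31.
β ≥ (7/31)^(1/4) ≈ 0.689.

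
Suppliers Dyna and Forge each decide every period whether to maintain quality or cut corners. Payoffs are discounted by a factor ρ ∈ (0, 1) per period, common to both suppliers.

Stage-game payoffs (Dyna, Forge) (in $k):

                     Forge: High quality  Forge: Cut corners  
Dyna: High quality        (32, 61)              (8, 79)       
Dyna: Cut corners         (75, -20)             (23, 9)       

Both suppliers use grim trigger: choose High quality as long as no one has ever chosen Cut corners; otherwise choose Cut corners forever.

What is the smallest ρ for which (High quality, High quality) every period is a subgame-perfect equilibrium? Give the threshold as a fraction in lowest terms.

43/52

For Dyna: deviation gain 75−32 = 43, per-period punishment loss 32−23 = 9. IC gives ρ ≥ 43/52.
For Forge: gain 18, loss 52 per period, so ρ ≥ 18/70 = 9/35.
The tighter constraint is Dyna's, so cooperation needs ρ ≥ 43/52.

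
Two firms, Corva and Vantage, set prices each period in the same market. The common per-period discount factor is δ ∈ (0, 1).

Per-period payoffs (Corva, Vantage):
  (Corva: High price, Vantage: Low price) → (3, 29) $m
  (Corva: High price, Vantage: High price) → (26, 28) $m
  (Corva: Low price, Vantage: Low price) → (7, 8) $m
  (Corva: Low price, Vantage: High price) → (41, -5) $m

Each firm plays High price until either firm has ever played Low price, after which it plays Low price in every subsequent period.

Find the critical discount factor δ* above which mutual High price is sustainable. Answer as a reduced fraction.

For Corva: deviation gain 41−26 = 15, per-period punishment loss 26−7 = 19. IC gives δ ≥ 15/34.
For Vantage: gain 1, loss 20 per period, so δ ≥ 1/21.
The tighter constraint is Corva's, so cooperation needs δ ≥ 15/34.

15/34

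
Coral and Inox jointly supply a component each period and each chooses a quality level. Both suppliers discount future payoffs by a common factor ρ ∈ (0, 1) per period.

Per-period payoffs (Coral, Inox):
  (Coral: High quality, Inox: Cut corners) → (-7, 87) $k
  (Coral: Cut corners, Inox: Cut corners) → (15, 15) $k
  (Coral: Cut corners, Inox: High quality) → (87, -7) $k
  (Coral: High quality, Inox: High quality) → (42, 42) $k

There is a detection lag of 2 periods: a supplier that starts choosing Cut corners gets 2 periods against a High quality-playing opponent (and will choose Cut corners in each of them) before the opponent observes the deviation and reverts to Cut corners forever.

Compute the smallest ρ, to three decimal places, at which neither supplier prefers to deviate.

0.791

A deviator earns 87 for 2 periods, then 15 forever; cooperating earns 42 forever. Multiplying the IC by (1−ρ):
42 ≥ 87(1−ρ^2) + 15ρ^2, so 72·ρ^2 ≥ 45 and ρ^2 ≥ 5/8.
ρ ≥ (5/8)^(1/2) ≈ 0.791.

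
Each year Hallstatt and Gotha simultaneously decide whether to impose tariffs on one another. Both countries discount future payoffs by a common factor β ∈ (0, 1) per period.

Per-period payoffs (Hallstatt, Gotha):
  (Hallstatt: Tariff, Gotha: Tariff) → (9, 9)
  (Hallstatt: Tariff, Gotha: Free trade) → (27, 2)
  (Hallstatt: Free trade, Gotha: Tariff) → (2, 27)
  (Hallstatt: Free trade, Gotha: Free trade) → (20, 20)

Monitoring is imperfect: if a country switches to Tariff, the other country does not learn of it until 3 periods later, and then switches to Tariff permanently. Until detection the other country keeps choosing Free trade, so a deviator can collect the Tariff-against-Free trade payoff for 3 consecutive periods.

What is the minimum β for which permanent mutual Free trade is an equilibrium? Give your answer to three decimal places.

0.730

The best deviation is to choose Tariff for all 3 undetected periods, earning 27 each, then 9 forever once detected.
Deviation value: 27(1−β^3)/(1−β) + 9β^3/(1−β); cooperation value: 20/(1−β).
IC: 20 ≥ 27(1−β^3) + 9β^3 = 27 − 18β^3.
So β^3 ≥ 7/18, giving β ≥ (7/18)^(1/3) ≈ 0.730.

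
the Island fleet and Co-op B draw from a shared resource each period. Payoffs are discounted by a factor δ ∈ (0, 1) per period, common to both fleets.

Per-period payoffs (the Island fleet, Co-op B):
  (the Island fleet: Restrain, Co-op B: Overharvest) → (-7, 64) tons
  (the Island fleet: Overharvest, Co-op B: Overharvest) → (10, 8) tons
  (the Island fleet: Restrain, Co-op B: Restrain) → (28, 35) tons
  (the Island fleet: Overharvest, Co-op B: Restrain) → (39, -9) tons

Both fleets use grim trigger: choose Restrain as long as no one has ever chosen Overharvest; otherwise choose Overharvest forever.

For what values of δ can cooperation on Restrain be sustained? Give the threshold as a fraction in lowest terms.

29/56

For the Island fleet: deviation gain 39−28 = 11, per-period punishment loss 28−10 = 18. IC gives δ ≥ 11/29.
For Co-op B: gain 29, loss 27 per period, so δ ≥ 29/56.
The tighter constraint is Co-op B's, so cooperation needs δ ≥ 29/56.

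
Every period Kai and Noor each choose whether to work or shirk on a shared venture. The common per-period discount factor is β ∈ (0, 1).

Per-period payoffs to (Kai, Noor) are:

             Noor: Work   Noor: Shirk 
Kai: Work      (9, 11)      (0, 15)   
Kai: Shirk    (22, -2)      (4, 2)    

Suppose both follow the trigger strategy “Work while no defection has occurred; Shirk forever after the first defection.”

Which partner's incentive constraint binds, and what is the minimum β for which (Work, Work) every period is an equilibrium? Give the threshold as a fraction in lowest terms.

For Kai: deviation gain 22−9 = 13, per-period punishment loss 9−4 = 5. IC gives β ≥ 13/18.
For Noor: gain 4, loss 9 per period, so β ≥ 4/13.
The tighter constraint is Kai's, so cooperation needs β ≥ 13/18.

Kai; β ≥ 13/18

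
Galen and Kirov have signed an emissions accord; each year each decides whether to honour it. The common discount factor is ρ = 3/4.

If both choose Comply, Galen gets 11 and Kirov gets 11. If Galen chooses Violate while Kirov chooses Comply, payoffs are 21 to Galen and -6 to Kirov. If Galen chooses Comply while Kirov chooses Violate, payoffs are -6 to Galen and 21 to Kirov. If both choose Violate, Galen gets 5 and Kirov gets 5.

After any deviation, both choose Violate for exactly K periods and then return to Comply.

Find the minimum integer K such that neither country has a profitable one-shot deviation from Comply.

IC: ρ(1−ρ^K)/(1−ρ) ≥ (21−11)/(11−5) = 5/3.
With ρ = 3/4: need 1 − ρ^K ≥ 5/3·(1−3/4)/(3/4), i.e. ρ^K ≤ 0.4444.
Since (3/4)^2 = 0.5625 and (3/4)^3 = 0.4219, the smallest such K is 3.

3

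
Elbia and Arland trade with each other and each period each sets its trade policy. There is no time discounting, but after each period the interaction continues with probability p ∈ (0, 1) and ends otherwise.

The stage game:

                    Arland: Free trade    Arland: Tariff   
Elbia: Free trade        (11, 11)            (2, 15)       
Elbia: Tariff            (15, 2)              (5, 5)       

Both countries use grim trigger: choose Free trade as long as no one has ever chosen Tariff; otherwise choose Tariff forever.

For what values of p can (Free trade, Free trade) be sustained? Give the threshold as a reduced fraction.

2/5

With no time discounting, the continuation probability p plays the role of the discount factor.
Grim-trigger IC: 11/(1−p) ≥ 15 + 5p/(1−p) ⇒ p ≥ (15−11)/(15−5) = 2/5.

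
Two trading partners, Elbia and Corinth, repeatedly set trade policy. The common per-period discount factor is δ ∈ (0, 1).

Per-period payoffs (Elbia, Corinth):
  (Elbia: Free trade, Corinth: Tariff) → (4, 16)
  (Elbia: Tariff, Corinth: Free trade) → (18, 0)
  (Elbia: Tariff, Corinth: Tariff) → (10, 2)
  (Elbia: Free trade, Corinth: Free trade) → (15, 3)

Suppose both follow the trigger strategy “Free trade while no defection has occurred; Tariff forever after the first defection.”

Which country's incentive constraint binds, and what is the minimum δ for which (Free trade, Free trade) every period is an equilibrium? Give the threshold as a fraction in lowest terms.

Corinth; δ ≥ 13/14

Elbia's threshold: (18−15)/(18−10) = 3/8.
Corinth's threshold: (16−3)/(16−2) = 13/14.
3/8 < 13/14, so Corinth binds and δ* = 13/14.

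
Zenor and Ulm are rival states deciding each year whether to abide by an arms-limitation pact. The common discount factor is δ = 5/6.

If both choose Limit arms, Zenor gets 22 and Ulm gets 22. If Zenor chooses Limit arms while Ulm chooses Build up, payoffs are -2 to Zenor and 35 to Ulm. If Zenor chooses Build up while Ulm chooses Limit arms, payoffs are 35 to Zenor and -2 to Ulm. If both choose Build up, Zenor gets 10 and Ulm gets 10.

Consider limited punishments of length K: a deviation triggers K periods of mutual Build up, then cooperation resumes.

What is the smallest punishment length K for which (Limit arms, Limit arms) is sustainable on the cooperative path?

No profitable deviation requires (22−10)(δ+…+δ^K) ≥ 35−22, i.e. δ+…+δ^K ≥ 13/12 ≈ 1.0833.
With δ = 5/6, the partial sums are K=1: 0.8333, K=2: 1.5278.
K = 2 is the first length at which the sum reaches 1.0833.

2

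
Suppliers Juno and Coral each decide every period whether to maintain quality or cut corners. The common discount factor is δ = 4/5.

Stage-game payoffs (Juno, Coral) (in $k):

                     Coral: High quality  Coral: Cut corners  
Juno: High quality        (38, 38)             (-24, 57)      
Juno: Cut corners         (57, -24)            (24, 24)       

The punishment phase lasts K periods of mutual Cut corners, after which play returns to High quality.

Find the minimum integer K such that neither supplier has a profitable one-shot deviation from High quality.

2

IC: δ(1−δ^K)/(1−δ) ≥ (57−38)/(38−24) = 19/14.
With δ = 4/5: need 1 − δ^K ≥ 19/14·(1−4/5)/(4/5), i.e. δ^K ≤ 0.6607.
Since (4/5)^1 = 0.8000 and (4/5)^2 = 0.6400, the smallest such K is 2.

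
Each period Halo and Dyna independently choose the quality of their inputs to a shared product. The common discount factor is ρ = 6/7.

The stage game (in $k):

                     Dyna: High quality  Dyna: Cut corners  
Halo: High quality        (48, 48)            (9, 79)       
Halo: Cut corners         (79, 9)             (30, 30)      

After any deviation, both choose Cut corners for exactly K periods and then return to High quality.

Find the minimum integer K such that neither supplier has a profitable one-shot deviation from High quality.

3

Need Σ_{k=1}^{K} ρ^k ≥ (79−48)/(48−30) = 1.7222 at ρ = 6/7.
At K = 2 the sum is 1.5918 < 1.7222; at K = 3 it is 2.2216 ≥ 1.7222.
So the minimum punishment length is K = 3.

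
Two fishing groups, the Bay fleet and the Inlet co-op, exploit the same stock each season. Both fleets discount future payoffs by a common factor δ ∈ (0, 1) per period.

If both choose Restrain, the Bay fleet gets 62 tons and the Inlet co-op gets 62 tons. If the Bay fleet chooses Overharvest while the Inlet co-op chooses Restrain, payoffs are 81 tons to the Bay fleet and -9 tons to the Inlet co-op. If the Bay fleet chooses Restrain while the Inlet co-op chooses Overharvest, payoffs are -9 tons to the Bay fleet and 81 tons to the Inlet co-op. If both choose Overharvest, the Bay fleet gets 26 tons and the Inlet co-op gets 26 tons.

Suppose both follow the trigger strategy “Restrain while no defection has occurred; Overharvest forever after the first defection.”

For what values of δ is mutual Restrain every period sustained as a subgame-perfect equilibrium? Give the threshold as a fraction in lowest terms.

Cooperation forever yields 62 each period: 62/(1−δ).
Deviating yields 81 once, then 26 forever: 81 + 26δ/(1−δ).
No profitable deviation requires 62/(1−δ) ≥ 81 + 26δ/(1−δ).
Multiplying by (1−δ): 62 ≥ 81(1−δ) + 26δ = 81 − 55δ.
So 55δ ≥ 19, i.e. δ ≥ 19/55.

19/55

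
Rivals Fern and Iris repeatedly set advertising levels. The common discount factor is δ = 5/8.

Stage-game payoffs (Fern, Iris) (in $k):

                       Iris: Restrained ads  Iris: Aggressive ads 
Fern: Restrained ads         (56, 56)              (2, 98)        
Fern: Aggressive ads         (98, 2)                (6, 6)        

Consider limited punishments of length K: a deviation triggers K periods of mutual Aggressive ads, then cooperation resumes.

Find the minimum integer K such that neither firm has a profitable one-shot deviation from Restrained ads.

IC: δ(1−δ^K)/(1−δ) ≥ (98−56)/(56−6) = 21/25.
With δ = 5/8: need 1 − δ^K ≥ 21/25·(1−5/8)/(5/8), i.e. δ^K ≤ 0.4960.
Since (5/8)^1 = 0.6250 and (5/8)^2 = 0.3906, the smallest such K is 2.

2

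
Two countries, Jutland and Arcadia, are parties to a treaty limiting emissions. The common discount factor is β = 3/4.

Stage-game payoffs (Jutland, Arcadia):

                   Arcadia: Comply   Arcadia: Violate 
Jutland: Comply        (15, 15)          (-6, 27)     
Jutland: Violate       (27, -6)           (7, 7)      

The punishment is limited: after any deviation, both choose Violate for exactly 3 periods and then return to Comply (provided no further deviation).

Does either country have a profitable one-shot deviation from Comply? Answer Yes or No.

A one-shot deviation gives 27 now, then 7 for 3 periods, then back to 15.
Gain from deviating: (27−15) today; loss: (15−7) in each of the next 3 periods.
No-deviation condition: (15−7)(β+…+β^3) ≥ 27−15, i.e. β+…+β^3 ≥ 3/2.
At β = 3/4: β+…+β^3 = 1.7344 ≥ 1.5000.
So cooperation is sustainable.

No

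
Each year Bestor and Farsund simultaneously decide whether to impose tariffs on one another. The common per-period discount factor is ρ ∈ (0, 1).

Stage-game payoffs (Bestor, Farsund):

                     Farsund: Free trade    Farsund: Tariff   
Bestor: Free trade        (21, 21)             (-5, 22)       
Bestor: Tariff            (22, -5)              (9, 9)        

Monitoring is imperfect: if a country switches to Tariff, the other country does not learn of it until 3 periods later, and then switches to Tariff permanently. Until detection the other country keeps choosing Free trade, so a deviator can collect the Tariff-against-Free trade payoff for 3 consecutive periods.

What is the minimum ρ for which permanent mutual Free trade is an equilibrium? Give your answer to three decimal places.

The best deviation is to choose Tariff for all 3 undetected periods, earning 22 each, then 9 forever once detected.
Deviation value: 22(1−ρ^3)/(1−ρ) + 9ρ^3/(1−ρ); cooperation value: 21/(1−ρ).
IC: 21 ≥ 22(1−ρ^3) + 9ρ^3 = 22 − 13ρ^3.
So ρ^3 ≥ 1/13, giving ρ ≥ (1/13)^(1/3) ≈ 0.425.

0.425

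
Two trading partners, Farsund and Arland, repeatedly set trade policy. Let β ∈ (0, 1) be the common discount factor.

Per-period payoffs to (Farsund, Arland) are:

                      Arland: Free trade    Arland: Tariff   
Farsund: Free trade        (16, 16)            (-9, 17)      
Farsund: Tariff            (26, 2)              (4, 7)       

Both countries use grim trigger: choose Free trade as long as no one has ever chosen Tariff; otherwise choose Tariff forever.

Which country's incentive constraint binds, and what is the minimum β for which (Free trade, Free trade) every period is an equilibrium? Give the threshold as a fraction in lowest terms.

Farsund's threshold: (26−16)/(26−4) = 5/11.
Arland's threshold: (17−16)/(17−7) = 1/10.
5/11 > 1/10, so Farsund binds and β* = 5/11.

Farsund; β ≥ 5/11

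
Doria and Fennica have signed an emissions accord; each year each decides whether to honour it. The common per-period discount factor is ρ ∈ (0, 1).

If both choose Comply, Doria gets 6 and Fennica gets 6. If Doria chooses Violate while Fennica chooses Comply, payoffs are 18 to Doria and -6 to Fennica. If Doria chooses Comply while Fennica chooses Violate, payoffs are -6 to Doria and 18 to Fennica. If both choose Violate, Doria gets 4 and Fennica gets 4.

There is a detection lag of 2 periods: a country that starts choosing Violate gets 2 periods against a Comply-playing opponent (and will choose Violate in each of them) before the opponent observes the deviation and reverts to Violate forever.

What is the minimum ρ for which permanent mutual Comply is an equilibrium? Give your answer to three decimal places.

0.926

Deviating for the 2 undetected periods gains 18−6 = 12 per period over cooperation, then loses 6−4 = 2 per period forever once punishment starts.
Gain: 12(1 + ρ + … + ρ^1); loss: 2·ρ^2/(1−ρ).
No profitable deviation ⇔ 12(1−ρ^2) ≤ 2·ρ^2, i.e. ρ^2 ≥ 12/(12+2) = 6/7.
Hence ρ ≥ (6/7)^(1/2) ≈ 0.926.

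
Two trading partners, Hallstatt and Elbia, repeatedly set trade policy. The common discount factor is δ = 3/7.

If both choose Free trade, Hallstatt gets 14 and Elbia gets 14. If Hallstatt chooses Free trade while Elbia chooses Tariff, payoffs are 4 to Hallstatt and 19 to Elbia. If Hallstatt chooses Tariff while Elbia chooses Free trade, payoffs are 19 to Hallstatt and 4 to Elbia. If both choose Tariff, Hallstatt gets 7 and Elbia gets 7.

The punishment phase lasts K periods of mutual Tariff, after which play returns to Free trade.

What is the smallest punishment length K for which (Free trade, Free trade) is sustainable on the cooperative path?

IC: δ(1−δ^K)/(1−δ) ≥ (19−14)/(14−7) = 5/7.
With δ = 3/7: need 1 − δ^K ≥ 5/7·(1−3/7)/(3/7), i.e. δ^K ≤ 0.0476.
Since (3/7)^3 = 0.0787 and (3/7)^4 = 0.0337, the smallest such K is 4.

4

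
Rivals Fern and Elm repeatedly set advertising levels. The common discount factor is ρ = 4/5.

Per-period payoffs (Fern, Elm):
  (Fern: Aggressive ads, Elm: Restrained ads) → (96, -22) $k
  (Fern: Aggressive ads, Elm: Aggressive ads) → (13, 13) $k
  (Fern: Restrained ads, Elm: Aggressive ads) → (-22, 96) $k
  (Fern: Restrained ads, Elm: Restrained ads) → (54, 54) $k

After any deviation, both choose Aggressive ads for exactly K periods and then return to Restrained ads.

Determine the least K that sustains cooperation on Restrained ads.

No profitable deviation requires (54−13)(ρ+…+ρ^K) ≥ 96−54, i.e. ρ+…+ρ^K ≥ 42/41 ≈ 1.0244.
With ρ = 4/5, the partial sums are K=1: 0.8000, K=2: 1.4400.
K = 2 is the first length at which the sum reaches 1.0244.

2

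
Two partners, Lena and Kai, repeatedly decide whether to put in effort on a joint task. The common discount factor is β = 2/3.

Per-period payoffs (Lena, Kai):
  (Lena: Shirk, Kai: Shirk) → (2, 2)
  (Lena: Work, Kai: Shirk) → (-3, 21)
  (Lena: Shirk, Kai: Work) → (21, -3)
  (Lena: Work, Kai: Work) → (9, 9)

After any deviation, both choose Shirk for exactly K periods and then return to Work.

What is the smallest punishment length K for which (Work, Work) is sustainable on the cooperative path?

5

No profitable deviation requires (9−2)(β+…+β^K) ≥ 21−9, i.e. β+…+β^K ≥ 12/7 ≈ 1.7143.
With β = 2/3, the partial sums are K=1: 0.6667, K=2: 1.1111, K=3: 1.4074, K=4: 1.6049, K=5: 1.7366.
K = 5 is the first length at which the sum reaches 1.7143.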